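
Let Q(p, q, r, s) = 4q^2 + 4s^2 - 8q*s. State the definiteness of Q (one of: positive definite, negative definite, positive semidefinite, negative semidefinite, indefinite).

Write A = [[0, 0, 0, 0], [0, 4, 0, -4], [0, 0, 0, 0], [0, -4, 0, 4]].
Applying the same elementary operations to the rows and columns of A produces a congruent diagonal matrix with entries 0, 4, 0, 0.
So there are 1 positive, 3 zero pivots.
Hence Q is positive semidefinite.

positive semidefinite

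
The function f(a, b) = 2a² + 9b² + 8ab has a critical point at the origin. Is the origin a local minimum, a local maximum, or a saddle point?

local minimum

The Hessian at the origin is H = [[4, 8], [8, 18]].
det H = 4·18 − (8)² = 8 > 0 and H[1,1] = 4 > 0, so H is positive definite.
Therefore the origin is a local minimum.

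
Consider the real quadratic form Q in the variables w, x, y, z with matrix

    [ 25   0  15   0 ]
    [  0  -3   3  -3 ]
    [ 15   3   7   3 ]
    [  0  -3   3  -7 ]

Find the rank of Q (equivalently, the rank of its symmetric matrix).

An LDLᵀ factorisation of A has diagonal entries 25, -3, 1, -4.
Counting signs: 2 positive, 2 negative.
The rank is the number of nonzero pivots: 4.

4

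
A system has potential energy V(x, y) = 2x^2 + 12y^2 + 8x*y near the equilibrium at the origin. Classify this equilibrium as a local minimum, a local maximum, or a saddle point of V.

local minimum

The Hessian at the origin is H = [[4, 8], [8, 24]].
det H = 4·24 − (8)² = 32 > 0 and H[1,1] = 4 > 0, so H is positive definite.
Therefore the origin is a local minimum.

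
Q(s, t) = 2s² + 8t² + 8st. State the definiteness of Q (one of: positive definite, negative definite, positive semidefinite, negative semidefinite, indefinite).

The symmetric matrix is A = [[2, 4], [4, 8]].
Congruent diagonalization of A (simultaneous row and column reduction) yields pivots 2, 0.
So there are 1 positive, 1 zero pivots.
Hence Q is positive semidefinite.

positive semidefinite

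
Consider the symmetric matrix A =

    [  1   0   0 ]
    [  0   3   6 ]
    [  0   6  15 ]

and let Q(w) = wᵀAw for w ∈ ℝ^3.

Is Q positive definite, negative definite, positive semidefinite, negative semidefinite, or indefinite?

Symmetric row and column elimination reduces A to a congruent diagonal form with pivots 1, 3, 3.
Counting signs: 3 positive.
Hence Q is positive definite.

positive definite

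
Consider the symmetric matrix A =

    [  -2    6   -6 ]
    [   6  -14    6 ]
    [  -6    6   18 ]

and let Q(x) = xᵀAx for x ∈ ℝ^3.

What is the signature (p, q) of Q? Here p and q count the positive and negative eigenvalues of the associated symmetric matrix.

(1, 1)

Symmetric row and column elimination reduces A to a congruent diagonal form with pivots -2, 4, 0.
That gives 1 positive, 1 negative, 1 zero pivots.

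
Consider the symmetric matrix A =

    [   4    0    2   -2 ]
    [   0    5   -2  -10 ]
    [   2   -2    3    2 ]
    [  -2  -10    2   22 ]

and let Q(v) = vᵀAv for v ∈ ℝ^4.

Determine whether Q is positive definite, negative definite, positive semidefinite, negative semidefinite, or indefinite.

Leading principal minors: Δ_1 = 4, Δ_2 = 20, Δ_3 = 24, Δ_4 = 4.
All leading principal minors are positive, so by Sylvester's criterion Q is positive definite.

positive definite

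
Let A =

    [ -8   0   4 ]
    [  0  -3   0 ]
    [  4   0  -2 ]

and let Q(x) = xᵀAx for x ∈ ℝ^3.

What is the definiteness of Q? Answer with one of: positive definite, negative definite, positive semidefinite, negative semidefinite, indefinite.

negative semidefinite

Row-reducing A symmetrically gives the diagonal entries -8, -3, 0.
Counting signs: 2 negative, 1 zero.
Hence Q is negative semidefinite.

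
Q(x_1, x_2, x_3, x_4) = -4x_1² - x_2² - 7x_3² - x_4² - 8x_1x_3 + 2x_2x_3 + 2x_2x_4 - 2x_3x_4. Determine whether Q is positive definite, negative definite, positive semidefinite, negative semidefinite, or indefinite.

negative semidefinite

The symmetric matrix is A = [[-4, 0, -4, 0], [0, -1, 1, 1], [-4, 1, -7, -1], [0, 1, -1, -1]].
Row-reducing A symmetrically gives the diagonal entries -4, -1, -2, 0.
Counting signs: 3 negative, 1 zero.
Hence Q is negative semidefinite.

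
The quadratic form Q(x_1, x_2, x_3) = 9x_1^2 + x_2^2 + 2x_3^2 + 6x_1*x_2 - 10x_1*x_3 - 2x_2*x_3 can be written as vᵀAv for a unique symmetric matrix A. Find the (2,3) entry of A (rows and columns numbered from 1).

The coefficient of x_2·x_3 in Q is -2. For a symmetric A this equals A[2,3] + A[3,2] = 2·A[2,3].
So A[2,3] = -2/2 = -1.

-1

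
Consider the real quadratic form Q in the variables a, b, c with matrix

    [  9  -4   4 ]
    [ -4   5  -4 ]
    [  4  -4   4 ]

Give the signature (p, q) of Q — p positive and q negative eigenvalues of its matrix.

(3, 0)

An LDLᵀ factorisation of A has diagonal entries 9, 29/9, 20/29.
So there are 3 positive pivots.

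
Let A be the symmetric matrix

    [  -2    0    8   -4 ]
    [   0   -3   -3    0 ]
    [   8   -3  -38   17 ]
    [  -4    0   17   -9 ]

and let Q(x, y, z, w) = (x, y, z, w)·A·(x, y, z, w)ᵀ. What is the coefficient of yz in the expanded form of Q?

The coefficient of yz is A[2,3] + A[3,2] = 2·(-3) = -6.

-6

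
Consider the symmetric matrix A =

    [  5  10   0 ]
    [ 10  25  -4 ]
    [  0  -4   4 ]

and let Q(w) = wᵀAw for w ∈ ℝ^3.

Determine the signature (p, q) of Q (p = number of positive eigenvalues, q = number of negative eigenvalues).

(3, 0)

Applying the same elementary operations to the rows and columns of A produces a congruent diagonal matrix with entries 5, 5, 4/5.
Counting signs: 3 positive.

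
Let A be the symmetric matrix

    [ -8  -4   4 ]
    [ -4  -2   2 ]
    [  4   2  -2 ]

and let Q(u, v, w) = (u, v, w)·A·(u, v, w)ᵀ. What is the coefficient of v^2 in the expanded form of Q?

The coefficient of v^2 is the diagonal entry A[2,2] = -2.

-2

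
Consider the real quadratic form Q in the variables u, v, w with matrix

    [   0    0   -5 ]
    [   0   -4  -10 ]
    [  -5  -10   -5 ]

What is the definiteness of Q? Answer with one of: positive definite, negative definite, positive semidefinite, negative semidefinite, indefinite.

indefinite

A is congruent to a diagonal matrix with 1 positive, 2 negative and 0 zero entries, so Q is indefinite.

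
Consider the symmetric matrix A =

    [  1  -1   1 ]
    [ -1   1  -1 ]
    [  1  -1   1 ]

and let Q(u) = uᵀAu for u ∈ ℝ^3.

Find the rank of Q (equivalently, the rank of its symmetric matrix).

1

Congruent diagonalization of A (simultaneous row and column reduction) yields pivots 1, 0, 0.
That gives 1 positive, 2 zero pivots.
The rank is the number of nonzero pivots: 1.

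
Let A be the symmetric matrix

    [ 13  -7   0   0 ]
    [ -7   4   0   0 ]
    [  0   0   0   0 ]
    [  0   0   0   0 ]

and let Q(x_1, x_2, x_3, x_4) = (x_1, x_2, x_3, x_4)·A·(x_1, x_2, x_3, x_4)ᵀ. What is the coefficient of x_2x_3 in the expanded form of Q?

The coefficient of x_2x_3 is A[2,3] + A[3,2] = 2·0 = 0.

0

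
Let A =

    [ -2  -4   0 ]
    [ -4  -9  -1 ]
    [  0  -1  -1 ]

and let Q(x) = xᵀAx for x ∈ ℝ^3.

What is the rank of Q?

Row-reducing A symmetrically gives the diagonal entries -2, -1, 0.
That gives 2 negative, 1 zero pivots.
The rank is the number of nonzero pivots: 2.

2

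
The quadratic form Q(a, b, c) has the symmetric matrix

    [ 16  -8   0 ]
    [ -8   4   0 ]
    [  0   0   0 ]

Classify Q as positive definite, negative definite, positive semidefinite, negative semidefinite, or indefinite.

Congruent diagonalization of A (simultaneous row and column reduction) yields pivots 16, 0, 0.
That gives 1 positive, 2 zero pivots.
Hence Q is positive semidefinite.

positive semidefinite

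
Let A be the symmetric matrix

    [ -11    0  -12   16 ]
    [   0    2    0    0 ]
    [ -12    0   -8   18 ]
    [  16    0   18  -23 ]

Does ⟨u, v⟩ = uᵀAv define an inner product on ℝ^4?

no

Symmetric row and column elimination reduces A to a congruent diagonal form with pivots -11, 2, 56/11, 3/14.
Counting signs: 3 positive, 1 negative.
Hence Q is indefinite.
⟨·,·⟩ is an inner product exactly when A is positive definite.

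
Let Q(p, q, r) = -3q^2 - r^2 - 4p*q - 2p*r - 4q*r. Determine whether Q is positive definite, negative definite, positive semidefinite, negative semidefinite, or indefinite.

The symmetric matrix is A = [[0, -2, -1], [-2, -3, -2], [-1, -2, -1]].
A is congruent to a diagonal matrix with 2 positive, 1 negative and 0 zero entries, so Q is indefinite.

indefinite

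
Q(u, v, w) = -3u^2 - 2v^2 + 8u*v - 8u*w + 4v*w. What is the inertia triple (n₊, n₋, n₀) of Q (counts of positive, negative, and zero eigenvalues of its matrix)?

The associated matrix is A = [[-3, 4, -4], [4, -2, 2], [-4, 2, 0]].
An LDLᵀ factorisation of A has diagonal entries -3, 10/3, 2.
Counting signs: 2 positive, 1 negative.

(2, 1, 0)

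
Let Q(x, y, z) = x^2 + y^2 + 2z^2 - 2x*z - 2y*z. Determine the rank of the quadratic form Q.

2

The symmetric matrix is A = [[1, 0, -1], [0, 1, -1], [-1, -1, 2]].
Applying the same elementary operations to the rows and columns of A produces a congruent diagonal matrix with entries 1, 1, 0.
So there are 2 positive, 1 zero pivots.
The rank is the number of nonzero pivots: 2.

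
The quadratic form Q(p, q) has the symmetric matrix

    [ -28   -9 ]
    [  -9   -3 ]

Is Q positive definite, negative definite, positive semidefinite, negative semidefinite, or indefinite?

negative definite

For the 2×2 matrix [[-28, -9], [-9, -3]]: det = -28·-3 − (-9)² = 3, trace = -31.
det > 0 so both eigenvalues share the sign of the trace; trace = -31 < 0 ⇒ both negative.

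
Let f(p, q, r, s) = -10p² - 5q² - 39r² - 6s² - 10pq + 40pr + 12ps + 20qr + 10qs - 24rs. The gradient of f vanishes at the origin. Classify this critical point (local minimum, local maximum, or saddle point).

saddle point

The Hessian at the origin is H = [[-20, -10, 40, 12], [-10, -10, 20, 10], [40, 20, -78, -24], [12, 10, -24, -12]].
An LDLᵀ factorisation of H has diagonal entries -20, -5, 2, -8/5.
Counting signs: 1 positive, 3 negative.
H is indefinite, so the origin is a saddle point.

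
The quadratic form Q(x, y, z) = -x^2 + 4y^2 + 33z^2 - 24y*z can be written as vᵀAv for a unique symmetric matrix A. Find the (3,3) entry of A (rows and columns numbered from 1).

33

The coefficient of z^2 in Q is 33, and that is exactly A[3,3].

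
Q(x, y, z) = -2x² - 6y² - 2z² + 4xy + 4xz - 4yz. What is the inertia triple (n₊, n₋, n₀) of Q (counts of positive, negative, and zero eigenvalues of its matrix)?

The symmetric matrix is A = [[-2, 2, 2], [2, -6, -2], [2, -2, -2]].
Congruent diagonalization of A (simultaneous row and column reduction) yields pivots -2, -4, 0.
So there are 2 negative, 1 zero pivots.

(0, 2, 1)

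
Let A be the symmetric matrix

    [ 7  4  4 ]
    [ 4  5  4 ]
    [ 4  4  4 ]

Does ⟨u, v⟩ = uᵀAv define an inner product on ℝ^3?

yes

Congruent diagonalization of A (simultaneous row and column reduction) yields pivots 7, 19/7, 12/19.
Counting signs: 3 positive.
Hence Q is positive definite.
⟨·,·⟩ is an inner product exactly when A is positive definite.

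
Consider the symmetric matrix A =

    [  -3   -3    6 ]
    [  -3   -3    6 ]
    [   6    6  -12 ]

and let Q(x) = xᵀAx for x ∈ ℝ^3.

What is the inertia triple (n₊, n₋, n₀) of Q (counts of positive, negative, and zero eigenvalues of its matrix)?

(0, 1, 2)

Row-reducing A symmetrically gives the diagonal entries -3, 0, 0.
Counting signs: 1 negative, 2 zero.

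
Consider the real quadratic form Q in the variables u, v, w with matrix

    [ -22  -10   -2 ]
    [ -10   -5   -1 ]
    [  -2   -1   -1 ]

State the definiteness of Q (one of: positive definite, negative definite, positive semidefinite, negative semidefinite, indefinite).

negative definite

Congruent diagonalization of A (simultaneous row and column reduction) yields pivots -22, -5/11, -4/5.
So there are 3 negative pivots.
Hence Q is negative definite.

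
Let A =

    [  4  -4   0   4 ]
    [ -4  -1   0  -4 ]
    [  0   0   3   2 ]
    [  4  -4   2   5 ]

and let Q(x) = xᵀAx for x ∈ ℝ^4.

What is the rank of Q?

Applying the same elementary operations to the rows and columns of A produces a congruent diagonal matrix with entries 4, -5, 3, -1/3.
So there are 2 positive, 2 negative pivots.
The rank is the number of nonzero pivots: 4.

4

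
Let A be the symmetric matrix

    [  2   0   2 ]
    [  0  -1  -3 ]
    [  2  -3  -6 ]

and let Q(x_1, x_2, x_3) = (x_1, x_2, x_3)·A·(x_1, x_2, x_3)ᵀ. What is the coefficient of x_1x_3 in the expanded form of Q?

The coefficient of x_1x_3 is A[1,3] + A[3,1] = 2·2 = 4.

4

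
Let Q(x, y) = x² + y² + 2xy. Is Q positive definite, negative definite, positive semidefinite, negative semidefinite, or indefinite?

The associated matrix is A = [[1, 1], [1, 1]].
Applying the same elementary operations to the rows and columns of A produces a congruent diagonal matrix with entries 1, 0.
Counting signs: 1 positive, 1 zero.
Hence Q is positive semidefinite.

positive semidefinite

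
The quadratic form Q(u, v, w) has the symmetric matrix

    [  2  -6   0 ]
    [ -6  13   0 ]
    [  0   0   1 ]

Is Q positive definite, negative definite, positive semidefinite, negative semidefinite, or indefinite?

indefinite

Row-reducing A symmetrically gives the diagonal entries 2, -5, 1.
That gives 2 positive, 1 negative pivots.
Hence Q is indefinite.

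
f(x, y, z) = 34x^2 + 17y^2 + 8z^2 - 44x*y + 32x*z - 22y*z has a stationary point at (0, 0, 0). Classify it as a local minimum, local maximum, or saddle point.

The Hessian at the origin is H = [[68, -44, 32], [-44, 34, -22], [32, -22, 16]].
An LDLᵀ factorisation of H has diagonal entries 68, 94/17, 30/47.
So there are 3 positive pivots.
H is positive definite, so the origin is a strict local minimum.

local minimum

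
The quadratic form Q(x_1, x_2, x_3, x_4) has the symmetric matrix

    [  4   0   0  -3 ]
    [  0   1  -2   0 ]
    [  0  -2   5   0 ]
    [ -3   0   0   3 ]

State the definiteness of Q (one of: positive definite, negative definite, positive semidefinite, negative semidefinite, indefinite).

Leading principal minors: Δ_1 = 4, Δ_2 = 4, Δ_3 = 4, Δ_4 = 3.
All leading principal minors are positive, so by Sylvester's criterion Q is positive definite.

positive definite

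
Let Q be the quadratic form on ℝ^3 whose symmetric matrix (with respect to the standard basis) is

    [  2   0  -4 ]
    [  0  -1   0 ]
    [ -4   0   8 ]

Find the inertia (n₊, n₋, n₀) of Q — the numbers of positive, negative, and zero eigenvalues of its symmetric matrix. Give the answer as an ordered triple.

(1, 1, 1)

Symmetric row and column elimination reduces A to a congruent diagonal form with pivots 2, -1, 0.
Counting signs: 1 positive, 1 negative, 1 zero.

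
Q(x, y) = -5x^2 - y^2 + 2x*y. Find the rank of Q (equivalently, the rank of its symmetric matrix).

The associated matrix is A = [[-5, 1], [1, -1]].
Applying the same elementary operations to the rows and columns of A produces a congruent diagonal matrix with entries -5, -4/5.
That gives 2 negative pivots.
The rank is the number of nonzero pivots: 2.

2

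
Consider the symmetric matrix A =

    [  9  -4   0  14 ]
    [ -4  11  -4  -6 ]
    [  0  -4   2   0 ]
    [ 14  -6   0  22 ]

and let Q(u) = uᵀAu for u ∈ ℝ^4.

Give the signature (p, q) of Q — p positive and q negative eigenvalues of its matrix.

(4, 0)

Symmetric row and column elimination reduces A to a congruent diagonal form with pivots 9, 83/9, 22/83, 2/11.
That gives 4 positive pivots.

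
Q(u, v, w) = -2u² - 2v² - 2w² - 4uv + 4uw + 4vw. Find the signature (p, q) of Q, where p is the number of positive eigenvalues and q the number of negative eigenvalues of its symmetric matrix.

(0, 1)

The symmetric matrix is A = [[-2, -2, 2], [-2, -2, 2], [2, 2, -2]].
Applying the same elementary operations to the rows and columns of A produces a congruent diagonal matrix with entries -2, 0, 0.
Counting signs: 1 negative, 2 zero.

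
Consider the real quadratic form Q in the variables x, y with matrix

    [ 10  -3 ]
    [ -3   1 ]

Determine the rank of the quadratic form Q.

2

Congruent diagonalization of A (simultaneous row and column reduction) yields pivots 10, 1/10.
Counting signs: 2 positive.
The rank is the number of nonzero pivots: 2.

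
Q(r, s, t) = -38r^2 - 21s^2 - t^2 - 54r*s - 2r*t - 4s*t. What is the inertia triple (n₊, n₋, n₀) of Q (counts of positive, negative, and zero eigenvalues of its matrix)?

The symmetric matrix is A = [[-38, -27, -1], [-27, -21, -2], [-1, -2, -1]].
Congruent diagonalization of A (simultaneous row and column reduction) yields pivots -38, -69/38, -4/69.
That gives 3 negative pivots.

(0, 3, 0)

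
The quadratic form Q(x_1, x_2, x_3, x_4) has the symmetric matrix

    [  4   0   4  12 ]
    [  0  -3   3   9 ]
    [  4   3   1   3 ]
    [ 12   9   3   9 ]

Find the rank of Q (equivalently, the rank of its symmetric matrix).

2

Row-reducing A symmetrically gives the diagonal entries 4, -3, 0, 0.
Counting signs: 1 positive, 1 negative, 2 zero.
The rank is the number of nonzero pivots: 2.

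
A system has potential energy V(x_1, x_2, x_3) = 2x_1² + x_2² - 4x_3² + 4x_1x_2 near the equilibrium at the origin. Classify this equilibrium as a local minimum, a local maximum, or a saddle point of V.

saddle point

The Hessian at the origin is H = [[4, 4, 0], [4, 2, 0], [0, 0, -8]].
Congruent diagonalization of H (simultaneous row and column reduction) yields pivots 4, -2, -8.
That gives 1 positive, 2 negative pivots.
H is indefinite, so the origin is a saddle point.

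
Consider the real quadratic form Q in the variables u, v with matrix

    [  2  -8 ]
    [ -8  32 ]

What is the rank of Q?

Congruent diagonalization of A (simultaneous row and column reduction) yields pivots 2, 0.
That gives 1 positive, 1 zero pivots.
The rank is the number of nonzero pivots: 1.

1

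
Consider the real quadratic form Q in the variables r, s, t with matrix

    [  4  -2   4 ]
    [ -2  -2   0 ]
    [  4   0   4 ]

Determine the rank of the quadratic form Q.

3

An LDLᵀ factorisation of A has diagonal entries 4, -3, 4/3.
So there are 2 positive, 1 negative pivots.
The rank is the number of nonzero pivots: 3.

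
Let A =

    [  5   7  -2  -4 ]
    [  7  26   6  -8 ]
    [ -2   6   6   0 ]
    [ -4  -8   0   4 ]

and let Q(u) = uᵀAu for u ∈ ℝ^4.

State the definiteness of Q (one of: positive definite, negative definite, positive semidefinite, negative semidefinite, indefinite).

positive definite

Leading principal minors: Δ_1 = 5, Δ_2 = 81, Δ_3 = 34, Δ_4 = 8.
All leading principal minors are positive, so by Sylvester's criterion Q is positive definite.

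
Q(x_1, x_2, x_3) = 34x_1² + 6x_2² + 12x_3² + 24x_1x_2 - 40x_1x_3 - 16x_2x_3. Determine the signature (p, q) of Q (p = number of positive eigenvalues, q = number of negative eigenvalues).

(2, 1)

Write A = [[34, 12, -20], [12, 6, -8], [-20, -8, 12]].
Congruent diagonalization of A (simultaneous row and column reduction) yields pivots 34, 30/17, -4/15.
Counting signs: 2 positive, 1 negative.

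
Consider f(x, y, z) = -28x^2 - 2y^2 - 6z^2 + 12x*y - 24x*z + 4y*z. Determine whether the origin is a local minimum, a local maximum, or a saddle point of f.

local maximum

The Hessian at the origin is H = [[-56, 12, -24], [12, -4, 4], [-24, 4, -12]].
Row-reducing H symmetrically gives the diagonal entries -56, -10/7, -4/5.
So there are 3 negative pivots.
H is negative definite, so the origin is a strict local maximum.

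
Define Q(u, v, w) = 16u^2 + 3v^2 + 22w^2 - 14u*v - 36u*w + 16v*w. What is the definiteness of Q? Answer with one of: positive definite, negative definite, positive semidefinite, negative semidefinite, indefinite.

Write A = [[16, -7, -18], [-7, 3, 8], [-18, 8, 22]].
Applying the same elementary operations to the rows and columns of A produces a congruent diagonal matrix with entries 16, -1/16, 2.
That gives 2 positive, 1 negative pivots.
Hence Q is indefinite.

indefinite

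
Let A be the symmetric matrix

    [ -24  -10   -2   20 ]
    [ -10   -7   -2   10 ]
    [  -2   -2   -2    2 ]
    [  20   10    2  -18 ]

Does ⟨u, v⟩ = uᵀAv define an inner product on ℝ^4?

Leading principal minors: Δ_1 = -24, Δ_2 = 68, Δ_3 = -92, Δ_4 = 24.
The signs alternate starting with Δ_1 < 0, so by Sylvester's criterion Q is negative definite.
⟨·,·⟩ is an inner product exactly when A is positive definite.

no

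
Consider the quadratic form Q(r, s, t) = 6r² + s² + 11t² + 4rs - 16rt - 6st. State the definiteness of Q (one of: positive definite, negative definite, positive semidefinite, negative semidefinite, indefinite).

positive semidefinite

The associated matrix is A = [[6, 2, -8], [2, 1, -3], [-8, -3, 11]].
Applying the same elementary operations to the rows and columns of A produces a congruent diagonal matrix with entries 6, 1/3, 0.
That gives 2 positive, 1 zero pivots.
Hence Q is positive semidefinite.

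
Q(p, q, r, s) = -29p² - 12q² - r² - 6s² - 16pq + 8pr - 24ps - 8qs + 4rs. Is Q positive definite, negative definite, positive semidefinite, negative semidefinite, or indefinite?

The associated matrix is A = [[-29, -8, 4, -12], [-8, -12, 0, -4], [4, 0, -1, 2], [-12, -4, 2, -6]].
An LDLᵀ factorisation of A has diagonal entries -29, -284/29, -23/71, -10/23.
That gives 4 negative pivots.
Hence Q is negative definite.

negative definite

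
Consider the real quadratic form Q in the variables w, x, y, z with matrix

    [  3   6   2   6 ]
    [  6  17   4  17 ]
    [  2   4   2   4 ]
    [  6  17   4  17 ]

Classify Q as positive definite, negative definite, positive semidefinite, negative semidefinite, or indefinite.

positive semidefinite

Congruent diagonalization of A (simultaneous row and column reduction) yields pivots 3, 5, 2/3, 0.
That gives 3 positive, 1 zero pivots.
Hence Q is positive semidefinite.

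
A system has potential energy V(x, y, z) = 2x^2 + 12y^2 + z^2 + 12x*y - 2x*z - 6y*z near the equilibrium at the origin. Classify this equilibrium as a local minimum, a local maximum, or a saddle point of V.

The Hessian at the origin is H = [[4, 12, -2], [12, 24, -6], [-2, -6, 2]].
Row-reducing H symmetrically gives the diagonal entries 4, -12, 1.
That gives 2 positive, 1 negative pivots.
H is indefinite, so the origin is a saddle point.

saddle point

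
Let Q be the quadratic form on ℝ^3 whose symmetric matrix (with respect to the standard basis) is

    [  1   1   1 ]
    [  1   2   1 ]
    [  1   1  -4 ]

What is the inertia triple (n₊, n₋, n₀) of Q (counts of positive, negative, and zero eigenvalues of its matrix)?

Congruent diagonalization of A (simultaneous row and column reduction) yields pivots 1, 1, -5.
That gives 2 positive, 1 negative pivots.

(2, 1, 0)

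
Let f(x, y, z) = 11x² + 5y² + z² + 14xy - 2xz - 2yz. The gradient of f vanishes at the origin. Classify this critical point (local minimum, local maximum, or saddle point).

local minimum

The Hessian at the origin is H = [[22, 14, -2], [14, 10, -2], [-2, -2, 2]].
Applying the same elementary operations to the rows and columns of H produces a congruent diagonal matrix with entries 22, 12/11, 4/3.
Counting signs: 3 positive.
H is positive definite, so the origin is a strict local minimum.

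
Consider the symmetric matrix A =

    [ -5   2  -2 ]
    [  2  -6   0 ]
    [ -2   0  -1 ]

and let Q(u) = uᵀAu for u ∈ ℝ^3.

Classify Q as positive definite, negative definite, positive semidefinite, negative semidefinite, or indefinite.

negative definite

Symmetric row and column elimination reduces A to a congruent diagonal form with pivots -5, -26/5, -1/13.
That gives 3 negative pivots.
Hence Q is negative definite.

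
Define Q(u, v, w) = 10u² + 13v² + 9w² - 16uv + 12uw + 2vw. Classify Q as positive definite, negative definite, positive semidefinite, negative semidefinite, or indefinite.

positive definite

The symmetric matrix of Q is A = [[10, -8, 6], [-8, 13, 1], [6, 1, 9]].
Leading principal minors: Δ_1 = 10, Δ_2 = 66, Δ_3 = 20.
All leading principal minors are positive, so by Sylvester's criterion Q is positive definite.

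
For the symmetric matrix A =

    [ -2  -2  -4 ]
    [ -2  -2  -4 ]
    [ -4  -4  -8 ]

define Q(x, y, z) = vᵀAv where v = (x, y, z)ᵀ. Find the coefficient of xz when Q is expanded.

-8

The coefficient of xz is A[1,3] + A[3,1] = 2·(-4) = -8.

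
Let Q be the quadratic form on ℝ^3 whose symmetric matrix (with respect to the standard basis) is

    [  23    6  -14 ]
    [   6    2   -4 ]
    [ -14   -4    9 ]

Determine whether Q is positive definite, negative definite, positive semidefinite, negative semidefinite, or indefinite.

positive definite

Row-reducing A symmetrically gives the diagonal entries 23, 10/23, 1/5.
So there are 3 positive pivots.
Hence Q is positive definite.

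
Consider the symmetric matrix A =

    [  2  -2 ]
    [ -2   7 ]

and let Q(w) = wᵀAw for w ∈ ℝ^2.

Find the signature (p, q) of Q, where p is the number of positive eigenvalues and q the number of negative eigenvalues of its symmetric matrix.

(2, 0)

Applying the same elementary operations to the rows and columns of A produces a congruent diagonal matrix with entries 2, 5.
That gives 2 positive pivots.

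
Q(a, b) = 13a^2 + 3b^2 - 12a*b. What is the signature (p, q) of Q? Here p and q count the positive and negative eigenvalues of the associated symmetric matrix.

Write A = [[13, -6], [-6, 3]].
Applying the same elementary operations to the rows and columns of A produces a congruent diagonal matrix with entries 13, 3/13.
So there are 2 positive pivots.

(2, 0)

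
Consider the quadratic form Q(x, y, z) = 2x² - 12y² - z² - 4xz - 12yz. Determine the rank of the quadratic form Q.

The associated matrix is A = [[2, 0, -2], [0, -12, -6], [-2, -6, -1]].
Congruent diagonalization of A (simultaneous row and column reduction) yields pivots 2, -12, 0.
That gives 1 positive, 1 negative, 1 zero pivots.
The rank is the number of nonzero pivots: 2.

2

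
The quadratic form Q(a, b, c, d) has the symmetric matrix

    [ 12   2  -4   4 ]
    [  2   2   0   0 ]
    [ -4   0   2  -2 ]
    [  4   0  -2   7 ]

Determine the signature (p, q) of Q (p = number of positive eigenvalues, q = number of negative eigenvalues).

(4, 0)

Applying the same elementary operations to the rows and columns of A produces a congruent diagonal matrix with entries 12, 5/3, 2/5, 5.
That gives 4 positive pivots.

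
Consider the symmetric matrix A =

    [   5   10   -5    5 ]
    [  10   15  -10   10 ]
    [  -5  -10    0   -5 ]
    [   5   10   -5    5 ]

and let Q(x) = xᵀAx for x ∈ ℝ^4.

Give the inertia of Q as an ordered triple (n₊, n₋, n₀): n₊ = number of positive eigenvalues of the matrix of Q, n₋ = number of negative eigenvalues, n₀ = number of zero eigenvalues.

Congruent diagonalization of A (simultaneous row and column reduction) yields pivots 5, -5, -5, 0.
Counting signs: 1 positive, 2 negative, 1 zero.

(1, 2, 1)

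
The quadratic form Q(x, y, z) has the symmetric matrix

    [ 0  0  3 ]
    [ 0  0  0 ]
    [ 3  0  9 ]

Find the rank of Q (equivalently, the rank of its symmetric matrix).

Row reduction of A gives 2 nonzero rows, so rank A = 2.

2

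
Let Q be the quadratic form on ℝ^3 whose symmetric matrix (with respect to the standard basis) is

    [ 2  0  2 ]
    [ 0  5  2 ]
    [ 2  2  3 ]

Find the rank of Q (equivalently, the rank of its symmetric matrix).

3

Applying the same elementary operations to the rows and columns of A produces a congruent diagonal matrix with entries 2, 5, 1/5.
Counting signs: 3 positive.
The rank is the number of nonzero pivots: 3.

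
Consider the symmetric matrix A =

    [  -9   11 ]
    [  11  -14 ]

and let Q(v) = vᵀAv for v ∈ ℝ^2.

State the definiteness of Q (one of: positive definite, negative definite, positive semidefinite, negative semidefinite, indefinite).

Leading principal minors: Δ_1 = -9, Δ_2 = 5.
The signs alternate starting with Δ_1 < 0, so by Sylvester's criterion Q is negative definite.

negative definite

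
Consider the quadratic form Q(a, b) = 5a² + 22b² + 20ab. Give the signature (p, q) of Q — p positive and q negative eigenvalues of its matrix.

(2, 0)

The symmetric matrix is A = [[5, 10], [10, 22]].
Congruent diagonalization of A (simultaneous row and column reduction) yields pivots 5, 2.
So there are 2 positive pivots.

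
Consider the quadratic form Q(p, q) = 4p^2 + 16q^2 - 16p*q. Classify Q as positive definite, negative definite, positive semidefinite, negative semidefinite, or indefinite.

positive semidefinite

The symmetric matrix of Q is [[4, -8], [-8, 16]].
For the 2×2 matrix [[4, -8], [-8, 16]]: det = 4·16 − (-8)² = 0, trace = 20.
det = 0 so one eigenvalue is zero; the form is semidefinite with the sign of the trace.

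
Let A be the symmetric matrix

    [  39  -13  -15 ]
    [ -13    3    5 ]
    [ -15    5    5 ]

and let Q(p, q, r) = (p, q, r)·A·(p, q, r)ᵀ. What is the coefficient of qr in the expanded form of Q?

The coefficient of qr is A[2,3] + A[3,2] = 2·5 = 10.

10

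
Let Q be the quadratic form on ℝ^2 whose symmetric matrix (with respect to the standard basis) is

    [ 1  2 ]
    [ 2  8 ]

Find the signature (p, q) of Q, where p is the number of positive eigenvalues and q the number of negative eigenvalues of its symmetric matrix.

(2, 0)

Applying the same elementary operations to the rows and columns of A produces a congruent diagonal matrix with entries 1, 4.
So there are 2 positive pivots.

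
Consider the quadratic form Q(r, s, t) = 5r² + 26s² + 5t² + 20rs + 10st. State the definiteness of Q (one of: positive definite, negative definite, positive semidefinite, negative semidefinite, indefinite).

positive definite

The symmetric matrix of Q is A = [[5, 10, 0], [10, 26, 5], [0, 5, 5]].
Leading principal minors: Δ_1 = 5, Δ_2 = 30, Δ_3 = 25.
All leading principal minors are positive, so by Sylvester's criterion Q is positive definite.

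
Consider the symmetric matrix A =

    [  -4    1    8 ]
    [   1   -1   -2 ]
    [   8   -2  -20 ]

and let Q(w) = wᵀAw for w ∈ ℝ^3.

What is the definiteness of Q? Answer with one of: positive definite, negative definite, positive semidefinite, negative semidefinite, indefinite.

Row-reducing A symmetrically gives the diagonal entries -4, -3/4, -4.
Counting signs: 3 negative.
Hence Q is negative definite.

negative definite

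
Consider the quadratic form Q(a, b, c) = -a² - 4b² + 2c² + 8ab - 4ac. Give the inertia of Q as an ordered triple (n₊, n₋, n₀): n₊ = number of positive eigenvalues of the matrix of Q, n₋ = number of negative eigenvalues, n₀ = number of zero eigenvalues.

The symmetric matrix is A = [[-1, 4, -2], [4, -4, 0], [-2, 0, 2]].
Row-reducing A symmetrically gives the diagonal entries -1, 12, 2/3.
That gives 2 positive, 1 negative pivots.

(2, 1, 0)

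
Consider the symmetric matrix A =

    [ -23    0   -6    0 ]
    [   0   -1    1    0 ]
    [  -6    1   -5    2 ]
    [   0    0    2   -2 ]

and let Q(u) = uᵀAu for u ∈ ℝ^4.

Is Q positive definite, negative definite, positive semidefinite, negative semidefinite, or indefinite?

Leading principal minors: Δ_1 = -23, Δ_2 = 23, Δ_3 = -56, Δ_4 = 20.
The signs alternate starting with Δ_1 < 0, so by Sylvester's criterion Q is negative definite.

negative definite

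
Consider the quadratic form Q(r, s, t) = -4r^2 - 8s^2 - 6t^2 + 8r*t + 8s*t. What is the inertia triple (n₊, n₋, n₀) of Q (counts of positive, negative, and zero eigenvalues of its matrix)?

The associated matrix is A = [[-4, 0, 4], [0, -8, 4], [4, 4, -6]].
Symmetric row and column elimination reduces A to a congruent diagonal form with pivots -4, -8, 0.
So there are 2 negative, 1 zero pivots.

(0, 2, 1)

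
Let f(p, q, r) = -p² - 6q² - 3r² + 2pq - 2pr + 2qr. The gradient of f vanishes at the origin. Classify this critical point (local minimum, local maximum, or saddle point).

The Hessian at the origin is H = [[-2, 2, -2], [2, -12, 2], [-2, 2, -6]].
An LDLᵀ factorisation of H has diagonal entries -2, -10, -4.
Counting signs: 3 negative.
H is negative definite, so the origin is a strict local maximum.

local maximum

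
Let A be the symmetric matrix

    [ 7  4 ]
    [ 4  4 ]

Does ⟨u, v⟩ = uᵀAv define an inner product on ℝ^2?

yes

For the 2×2 matrix [[7, 4], [4, 4]]: det = 7·4 − (4)² = 12, trace = 11.
det > 0 so both eigenvalues share the sign of the trace; trace = 11 > 0 ⇒ both positive.
⟨·,·⟩ is an inner product exactly when A is positive definite.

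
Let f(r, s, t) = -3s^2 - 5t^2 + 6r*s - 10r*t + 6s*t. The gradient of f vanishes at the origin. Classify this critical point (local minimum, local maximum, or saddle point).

The Hessian at the origin is H = [[0, 6, -10], [6, -6, 6], [-10, 6, -10]].
H is indefinite, so the origin is a saddle point.

saddle point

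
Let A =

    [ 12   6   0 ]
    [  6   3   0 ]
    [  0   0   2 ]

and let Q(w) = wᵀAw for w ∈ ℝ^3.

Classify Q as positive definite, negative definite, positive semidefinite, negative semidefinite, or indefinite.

positive semidefinite

Row-reducing A symmetrically gives the diagonal entries 12, 0, 2.
That gives 2 positive, 1 zero pivots.
Hence Q is positive semidefinite.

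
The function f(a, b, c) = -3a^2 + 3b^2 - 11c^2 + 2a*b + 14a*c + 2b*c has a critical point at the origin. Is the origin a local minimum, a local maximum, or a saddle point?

saddle point

The Hessian at the origin is H = [[-6, 2, 14], [2, 6, 2], [14, 2, -22]].
An LDLᵀ factorisation of H has diagonal entries -6, 20/3, 4.
That gives 2 positive, 1 negative pivots.
H is indefinite, so the origin is a saddle point.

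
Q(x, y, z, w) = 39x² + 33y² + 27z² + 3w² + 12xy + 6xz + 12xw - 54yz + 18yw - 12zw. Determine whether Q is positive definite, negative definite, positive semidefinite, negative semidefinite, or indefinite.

indefinite

The symmetric matrix is A = [[39, 6, 3, 6], [6, 33, -27, 9], [3, -27, 27, -6], [6, 9, -6, 3]].
Row-reducing A symmetrically gives the diagonal entries 39, 417/13, 453/139, -3/151.
Counting signs: 3 positive, 1 negative.
Hence Q is indefinite.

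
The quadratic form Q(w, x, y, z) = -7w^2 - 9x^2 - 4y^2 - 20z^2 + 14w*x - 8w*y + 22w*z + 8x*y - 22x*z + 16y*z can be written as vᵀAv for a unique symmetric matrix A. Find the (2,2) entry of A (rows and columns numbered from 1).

-9

The coefficient of x^2 in Q is -9, and that is exactly A[2,2].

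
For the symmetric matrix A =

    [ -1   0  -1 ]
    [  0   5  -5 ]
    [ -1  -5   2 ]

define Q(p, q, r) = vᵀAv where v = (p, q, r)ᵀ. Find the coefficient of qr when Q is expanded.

The coefficient of qr is A[2,3] + A[3,2] = 2·(-5) = -10.

-10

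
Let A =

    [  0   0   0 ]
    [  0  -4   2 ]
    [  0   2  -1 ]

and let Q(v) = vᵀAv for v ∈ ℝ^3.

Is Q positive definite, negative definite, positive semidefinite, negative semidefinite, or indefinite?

Applying the same elementary operations to the rows and columns of A produces a congruent diagonal matrix with entries 0, -4, 0.
That gives 1 negative, 2 zero pivots.
Hence Q is negative semidefinite.

negative semidefinite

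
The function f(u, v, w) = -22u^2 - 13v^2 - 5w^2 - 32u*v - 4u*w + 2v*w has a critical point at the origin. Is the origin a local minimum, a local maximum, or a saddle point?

local maximum

The Hessian at the origin is H = [[-44, -32, -4], [-32, -26, 2], [-4, 2, -10]].
Applying the same elementary operations to the rows and columns of H produces a congruent diagonal matrix with entries -44, -30/11, -4/5.
That gives 3 negative pivots.
H is negative definite, so the origin is a strict local maximum.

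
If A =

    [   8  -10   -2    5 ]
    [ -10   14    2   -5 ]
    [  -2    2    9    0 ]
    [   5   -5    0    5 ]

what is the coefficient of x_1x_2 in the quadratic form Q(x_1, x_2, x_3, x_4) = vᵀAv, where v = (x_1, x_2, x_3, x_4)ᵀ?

-20

The coefficient of x_1x_2 is A[1,2] + A[2,1] = 2·(-10) = -20.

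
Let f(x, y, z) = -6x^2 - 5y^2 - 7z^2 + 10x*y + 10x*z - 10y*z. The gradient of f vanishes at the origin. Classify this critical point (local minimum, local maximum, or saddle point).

local maximum

The Hessian at the origin is H = [[-12, 10, 10], [10, -10, -10], [10, -10, -14]].
Symmetric row and column elimination reduces H to a congruent diagonal form with pivots -12, -5/3, -4.
Counting signs: 3 negative.
H is negative definite, so the origin is a strict local maximum.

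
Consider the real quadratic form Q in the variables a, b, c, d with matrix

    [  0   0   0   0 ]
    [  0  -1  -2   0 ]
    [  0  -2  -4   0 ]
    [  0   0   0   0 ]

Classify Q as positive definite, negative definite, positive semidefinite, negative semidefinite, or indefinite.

negative semidefinite

Congruent diagonalization of A (simultaneous row and column reduction) yields pivots 0, -1, 0, 0.
So there are 1 negative, 3 zero pivots.
Hence Q is negative semidefinite.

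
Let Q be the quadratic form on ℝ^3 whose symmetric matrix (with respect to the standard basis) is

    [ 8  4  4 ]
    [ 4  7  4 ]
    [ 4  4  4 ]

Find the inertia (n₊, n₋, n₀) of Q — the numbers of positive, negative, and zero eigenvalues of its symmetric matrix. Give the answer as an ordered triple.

(3, 0, 0)

Row-reducing A symmetrically gives the diagonal entries 8, 5, 6/5.
So there are 3 positive pivots.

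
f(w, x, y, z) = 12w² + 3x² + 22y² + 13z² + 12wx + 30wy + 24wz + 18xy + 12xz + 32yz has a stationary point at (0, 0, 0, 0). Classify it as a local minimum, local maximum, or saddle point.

saddle point

The Hessian at the origin is H = [[24, 12, 30, 24], [12, 6, 18, 12], [30, 18, 44, 32], [24, 12, 32, 26]].
H is indefinite, so the origin is a saddle point.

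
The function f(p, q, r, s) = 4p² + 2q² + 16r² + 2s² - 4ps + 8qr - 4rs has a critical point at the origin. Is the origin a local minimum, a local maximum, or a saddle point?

local minimum

The Hessian at the origin is H = [[8, 0, 0, -4], [0, 4, 8, 0], [0, 8, 32, -4], [-4, 0, -4, 4]].
Symmetric row and column elimination reduces H to a congruent diagonal form with pivots 8, 4, 16, 1.
So there are 4 positive pivots.
H is positive definite, so the origin is a strict local minimum.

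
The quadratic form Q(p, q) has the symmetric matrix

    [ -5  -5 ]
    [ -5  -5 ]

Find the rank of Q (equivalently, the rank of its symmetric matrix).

1

Symmetric row and column elimination reduces A to a congruent diagonal form with pivots -5, 0.
Counting signs: 1 negative, 1 zero.
The rank is the number of nonzero pivots: 1.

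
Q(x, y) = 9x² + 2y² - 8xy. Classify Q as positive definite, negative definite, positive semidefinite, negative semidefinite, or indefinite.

The symmetric matrix is A = [[9, -4], [-4, 2]].
Row-reducing A symmetrically gives the diagonal entries 9, 2/9.
Counting signs: 2 positive.
Hence Q is positive definite.

positive definite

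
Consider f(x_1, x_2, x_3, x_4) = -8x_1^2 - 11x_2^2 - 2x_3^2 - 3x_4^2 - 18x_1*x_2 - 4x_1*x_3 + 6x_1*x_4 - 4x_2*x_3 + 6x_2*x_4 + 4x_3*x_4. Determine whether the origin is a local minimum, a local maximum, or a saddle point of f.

local maximum

The Hessian at the origin is H = [[-16, -18, -4, 6], [-18, -22, -4, 6], [-4, -4, -4, 4], [6, 6, 4, -6]].
Symmetric row and column elimination reduces H to a congruent diagonal form with pivots -16, -7/4, -20/7, -8/5.
Counting signs: 4 negative.
H is negative definite, so the origin is a strict local maximum.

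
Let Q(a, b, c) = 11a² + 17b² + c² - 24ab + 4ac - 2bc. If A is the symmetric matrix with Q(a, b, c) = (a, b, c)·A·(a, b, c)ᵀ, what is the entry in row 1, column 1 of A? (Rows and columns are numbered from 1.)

The coefficient of a² in Q is 11, and that is exactly A[1,1].

11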